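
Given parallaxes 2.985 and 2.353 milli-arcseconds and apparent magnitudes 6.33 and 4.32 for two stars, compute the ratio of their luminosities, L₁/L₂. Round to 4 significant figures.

d₁ = 1/p₁ = 1/0.002985″ = 335.01 pc; d₂ = 1/p₂ = 1/0.002353″ = 424.99 pc.
M₁ = m₁ − 5 log₁₀ d₁ + 5 = 6.33 − 12.6253 + 5 = -1.2953.
M₂ = 4.32 − 13.1419 + 5 = -3.8219.
L₁/L₂ = 10^(0.4(M₂ − M₁)) = 10^(0.4 × (-2.5266)) = 10^(-1.01064) = 0.09758.

L₁/L₂ = 0.09758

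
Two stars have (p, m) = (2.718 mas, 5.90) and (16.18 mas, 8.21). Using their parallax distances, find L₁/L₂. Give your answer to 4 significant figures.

d₁ = 1/p₁ = 1/0.002718″ = 367.92 pc; d₂ = 1/p₂ = 1/0.01618″ = 61.805 pc.
M₁ = m₁ − 5 log₁₀ d₁ + 5 = 5.90 − 12.8288 + 5 = -1.9288.
M₂ = 8.21 − 8.9551 + 5 = 4.2549.
L₁/L₂ = 10^(0.4(M₂ − M₁)) = 10^(0.4 × 6.1837) = 10^2.47348 = 297.5.

L₁/L₂ = 297.5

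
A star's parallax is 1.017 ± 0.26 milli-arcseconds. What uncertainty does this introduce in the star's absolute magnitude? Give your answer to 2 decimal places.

M = m − 5 log₁₀ d + 5 = m + 5 log₁₀ p + 5, so ∂M/∂p = 5/(p ln 10).
σ_M = (5/ln 10) · (σ_p/p) = 2.1715 × 0.26/1.017 = 2.1715 × 0.25565 = 0.55514.

σ_M = 0.56 mag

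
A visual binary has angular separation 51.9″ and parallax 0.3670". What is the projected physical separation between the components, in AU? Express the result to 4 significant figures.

d = 1/p = 1/0.3670″ = 2.7248 pc.
At distance d (pc), an angle of θ arcsec spans θ·d AU: s = 51.9 × 2.7248 = 141.42 AU.

141.4 AU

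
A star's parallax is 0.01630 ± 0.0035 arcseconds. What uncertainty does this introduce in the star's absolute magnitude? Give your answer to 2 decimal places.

σ_M = 0.47 mag

M = m − 5 log₁₀ d + 5 = m + 5 log₁₀ p + 5, so ∂M/∂p = 5/(p ln 10).
σ_M = (5/ln 10) · (σ_p/p) = 2.1715 × 0.0035/0.01630 = 2.1715 × 0.21472 = 0.46626.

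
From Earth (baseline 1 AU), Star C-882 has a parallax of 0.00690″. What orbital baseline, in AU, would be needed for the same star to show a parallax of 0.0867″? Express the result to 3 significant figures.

Parallax scales linearly with baseline: p ∝ B, so B = p_target / p_Earth × 1 AU.
B = 0.0867 / 0.00690 = 12.565 AU.

12.6 AU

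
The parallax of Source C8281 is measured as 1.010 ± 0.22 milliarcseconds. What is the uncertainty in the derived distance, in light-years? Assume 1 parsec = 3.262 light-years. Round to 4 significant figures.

703.5 ly

d = 1/p, so σ_d = σ_p / p².
σ_d = 0.000220 / (0.001010)² = 0.000220 / 0.0000010201 = 215.67 pc = 215.67 × 3.262 ly = 703.52 ly.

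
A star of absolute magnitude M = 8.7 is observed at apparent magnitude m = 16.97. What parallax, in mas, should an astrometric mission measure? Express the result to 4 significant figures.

m − M = 16.97 − 8.7 = 8.27.
d = 10^((m−M)/5 + 1) = 10^2.654 = 450.82 pc.
p = 1/d = 1/450.82 = 0.0022182 arcsec = 2.2182 mas.

2.218 mas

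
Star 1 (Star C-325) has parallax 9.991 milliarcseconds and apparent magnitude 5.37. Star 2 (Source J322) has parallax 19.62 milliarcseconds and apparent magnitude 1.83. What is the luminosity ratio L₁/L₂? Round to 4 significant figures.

L₁/L₂ = 0.1480

d₁ = 1/p₁ = 1/0.009991″ = 100.09 pc; d₂ = 1/p₂ = 1/0.01962″ = 50.968 pc.
M₁ = m₁ − 5 log₁₀ d₁ + 5 = 5.37 − 10.0020 + 5 = 0.3680.
M₂ = 1.83 − 8.5365 + 5 = -1.7065.
L₁/L₂ = 10^(0.4(M₂ − M₁)) = 10^(0.4 × (-2.0745)) = 10^(-0.82980) = 0.14798.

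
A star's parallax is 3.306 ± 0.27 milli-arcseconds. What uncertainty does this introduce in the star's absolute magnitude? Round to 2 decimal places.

M = m − 5 log₁₀ d + 5 = m + 5 log₁₀ p + 5, so ∂M/∂p = 5/(p ln 10).
σ_M = (5/ln 10) · (σ_p/p) = 2.1715 × 0.27/3.306 = 2.1715 × 0.08167 = 0.17735.

σ_M = 0.18 mag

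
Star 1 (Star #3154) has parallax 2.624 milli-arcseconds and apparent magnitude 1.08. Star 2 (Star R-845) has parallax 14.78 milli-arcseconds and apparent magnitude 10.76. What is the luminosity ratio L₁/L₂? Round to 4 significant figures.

d₁ = 1/p₁ = 1/0.002624″ = 381.1 pc; d₂ = 1/p₂ = 1/0.01478″ = 67.659 pc.
M₁ = m₁ − 5 log₁₀ d₁ + 5 = 1.08 − 12.9052 + 5 = -6.8252.
M₂ = 10.76 − 9.1516 + 5 = 6.6084.
L₁/L₂ = 10^(0.4(M₂ − M₁)) = 10^(0.4 × 13.4336) = 10^5.37344 = 2.3629 × 10^5.

L₁/L₂ = 236300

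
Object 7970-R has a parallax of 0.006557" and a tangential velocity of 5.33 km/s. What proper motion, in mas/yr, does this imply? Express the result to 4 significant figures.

d = 1/p = 1/0.006557″ = 152.51 pc.
μ = v_t / (4.74 d) = 5.33 / (4.74 × 152.51) = 5.33 / 722.9 = 0.0073731 ″/yr = 7.3731 mas/yr.

7.373 mas/yr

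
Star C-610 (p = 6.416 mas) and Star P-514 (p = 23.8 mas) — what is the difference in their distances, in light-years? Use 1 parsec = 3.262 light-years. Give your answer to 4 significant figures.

d_A = 1/0.006416″ = 155.86 pc; d_B = 1/0.02380″ = 42.017 pc.
|d_B − d_A| = |42.017 − 155.86| = 113.84 pc = 113.84 × 3.262 ly = 371.35 ly.

371.4 ly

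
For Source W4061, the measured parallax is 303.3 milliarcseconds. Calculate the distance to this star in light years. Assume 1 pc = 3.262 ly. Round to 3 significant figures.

10.8 light years

p = 303.3 milliarcseconds = 0.3033 arcsec.
d = 1/p = 1/0.3033 = 3.2971 pc.
In light-years: 3.2971 × 3.262 = 10.755 ly.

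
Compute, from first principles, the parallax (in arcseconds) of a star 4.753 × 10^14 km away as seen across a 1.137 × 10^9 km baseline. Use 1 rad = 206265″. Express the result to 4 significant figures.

0.4934 arcsec

θ ≈ B/d = (1.137 × 10^9) / (4.753 × 10^14) = 2.3922 × 10^-6 rad.
In arcseconds: 2.3922 × 10^-6 × 206265 = 0.49343″.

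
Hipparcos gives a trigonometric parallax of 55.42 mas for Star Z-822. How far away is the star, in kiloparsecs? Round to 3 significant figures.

p = 55.42 mas = 0.05542 arcsec.
d = 1/p = 1/0.05542 = 18.044 pc.
= 0.018044 kpc.

0.0180 kpc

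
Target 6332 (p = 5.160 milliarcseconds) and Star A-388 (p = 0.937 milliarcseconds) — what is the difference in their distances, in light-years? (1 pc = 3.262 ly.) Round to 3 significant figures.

d_A = 1/0.005160″ = 193.8 pc; d_B = 1/0.0009370″ = 1067.2 pc.
|d_B − d_A| = |1067.2 − 193.8| = 873.4 pc = 873.4 × 3.262 ly = 2849 ly.

2850 ly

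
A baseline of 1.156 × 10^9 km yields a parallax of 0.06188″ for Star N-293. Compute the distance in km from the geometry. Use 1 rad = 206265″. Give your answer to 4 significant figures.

θ = 0.06188″ = 0.06188/206265 = 3.0000 × 10^-7 rad.
d = B/θ = (1.156 × 10^9) / (3.0000 × 10^-7) = 3.8533 × 10^15 km.

3.853 × 10^15 km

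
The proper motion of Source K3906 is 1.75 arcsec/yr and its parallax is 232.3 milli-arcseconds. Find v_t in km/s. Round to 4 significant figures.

d = 1/p = 1/0.2323″ = 4.3048 pc.
v_t = 4.74 × μ × d = 4.74 × 1.75 × 4.3048 = 35.708 km/s.

35.71 km/s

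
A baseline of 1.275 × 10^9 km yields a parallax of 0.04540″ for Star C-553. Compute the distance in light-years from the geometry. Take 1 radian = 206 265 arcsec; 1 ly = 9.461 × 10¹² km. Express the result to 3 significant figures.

612 ly

θ = 0.04540″ = 0.04540/206265 = 2.2011 × 10^-7 rad.
d = B/θ = (1.275 × 10^9) / (2.2011 × 10^-7) = 5.7926 × 10^15 km = (5.7926 × 10^15) / (9.461 × 10^12) ly = 612.26 ly.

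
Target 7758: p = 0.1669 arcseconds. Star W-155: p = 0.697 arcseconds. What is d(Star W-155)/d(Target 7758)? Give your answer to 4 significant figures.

Since d = 1/p, d_B/d_A = p_A/p_B.
= 0.1669 / 0.697 = 0.23945.

0.2395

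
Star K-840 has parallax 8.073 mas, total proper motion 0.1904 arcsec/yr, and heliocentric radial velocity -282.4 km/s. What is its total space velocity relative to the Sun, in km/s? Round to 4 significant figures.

d = 1/p = 1/0.008073″ = 123.87 pc.
v_t = 4.740 μ d = 4.740 × 0.1904 × 123.87 = 111.79 km/s.
v = √(v_r² + v_t²) = √((-282.4)² + 111.79²) = √92246.8 = 303.72 km/s.

303.7 km/s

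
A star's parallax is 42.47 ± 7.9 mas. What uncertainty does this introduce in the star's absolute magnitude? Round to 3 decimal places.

M = m − 5 log₁₀ d + 5 = m + 5 log₁₀ p + 5, so ∂M/∂p = 5/(p ln 10).
σ_M = (5/ln 10) · (σ_p/p) = 2.1715 × 7.9/42.47 = 2.1715 × 0.18601 = 0.40392.

σ_M = 0.404 mag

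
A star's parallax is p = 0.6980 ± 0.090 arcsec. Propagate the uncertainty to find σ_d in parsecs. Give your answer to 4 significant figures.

d = 1/p, so σ_d = σ_p / p².
σ_d = 0.0900 / (0.6980)² = 0.0900 / 0.4872 = 0.18473 pc.

0.1847 pc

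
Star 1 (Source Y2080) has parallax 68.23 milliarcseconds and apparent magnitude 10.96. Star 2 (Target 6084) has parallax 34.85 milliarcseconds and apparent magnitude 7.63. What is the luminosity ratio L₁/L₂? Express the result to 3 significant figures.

d₁ = 1/p₁ = 1/0.06823″ = 14.656 pc; d₂ = 1/p₂ = 1/0.03485″ = 28.694 pc.
M₁ = m₁ − 5 log₁₀ d₁ + 5 = 10.96 − 5.8301 + 5 = 10.1299.
M₂ = 7.63 − 7.2890 + 5 = 5.3410.
L₁/L₂ = 10^(0.4(M₂ − M₁)) = 10^(0.4 × (-4.7889)) = 10^(-1.91556) = 0.012146.

L₁/L₂ = 0.0121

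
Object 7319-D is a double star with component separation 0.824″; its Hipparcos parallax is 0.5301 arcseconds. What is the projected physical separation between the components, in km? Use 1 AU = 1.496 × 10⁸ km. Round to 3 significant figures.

d = 1/p = 1/0.5301″ = 1.8864 pc.
At distance d (pc), an angle of θ arcsec spans θ·d AU: s = 0.824 × 1.8864 = 1.5544 AU.
= 1.5544 × 1.496 × 10⁸ km = 2.3254 × 10^8 km.

2.33 × 10^8 km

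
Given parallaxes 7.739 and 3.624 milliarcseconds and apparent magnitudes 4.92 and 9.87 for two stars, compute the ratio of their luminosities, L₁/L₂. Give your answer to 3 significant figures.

d₁ = 1/p₁ = 1/0.007739″ = 129.22 pc; d₂ = 1/p₂ = 1/0.003624″ = 275.94 pc.
M₁ = m₁ − 5 log₁₀ d₁ + 5 = 4.92 − 10.5566 + 5 = -0.6366.
M₂ = 9.87 − 12.2041 + 5 = 2.6659.
L₁/L₂ = 10^(0.4(M₂ − M₁)) = 10^(0.4 × 3.3025) = 10^1.32100 = 20.941.

L₁/L₂ = 20.9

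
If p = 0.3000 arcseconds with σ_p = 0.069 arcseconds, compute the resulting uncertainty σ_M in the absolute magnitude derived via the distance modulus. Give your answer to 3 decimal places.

σ_M = 0.499 mag

M = m − 5 log₁₀ d + 5 = m + 5 log₁₀ p + 5, so ∂M/∂p = 5/(p ln 10).
σ_M = (5/ln 10) · (σ_p/p) = 2.1715 × 0.069/0.3000 = 2.1715 × 0.23 = 0.49945.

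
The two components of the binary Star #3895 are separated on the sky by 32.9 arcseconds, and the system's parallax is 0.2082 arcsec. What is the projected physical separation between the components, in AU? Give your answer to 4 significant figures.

158.0 AU

d = 1/p = 1/0.2082″ = 4.8031 pc.
At distance d (pc), an angle of θ arcsec spans θ·d AU: s = 32.9 × 4.8031 = 158.02 AU.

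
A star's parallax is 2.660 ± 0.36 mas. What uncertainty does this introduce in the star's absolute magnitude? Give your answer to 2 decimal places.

M = m − 5 log₁₀ d + 5 = m + 5 log₁₀ p + 5, so ∂M/∂p = 5/(p ln 10).
σ_M = (5/ln 10) · (σ_p/p) = 2.1715 × 0.36/2.660 = 2.1715 × 0.13534 = 0.29389.

σ_M = 0.29 mag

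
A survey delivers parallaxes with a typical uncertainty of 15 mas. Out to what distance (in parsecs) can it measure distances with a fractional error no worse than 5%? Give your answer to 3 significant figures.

σ_d/d = σ_p/p, so the condition is σ_p/p ≤ 0.05, i.e. p ≥ σ_p/0.05.
p_min = 15/0.05 = 300 mas = 0.3 arcsec.
d_max = 1/p_min = 1/0.3 = 3.3333 pc.

3.33 pc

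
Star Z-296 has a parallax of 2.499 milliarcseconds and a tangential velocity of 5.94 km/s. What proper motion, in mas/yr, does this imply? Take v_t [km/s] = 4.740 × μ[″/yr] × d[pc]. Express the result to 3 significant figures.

3.13 mas/yr

d = 1/p = 1/0.002499″ = 400.16 pc.
μ = v_t / (4.74 d) = 5.94 / (4.74 × 400.16) = 5.94 / 1896.8 = 0.0031316 ″/yr = 3.1316 mas/yr.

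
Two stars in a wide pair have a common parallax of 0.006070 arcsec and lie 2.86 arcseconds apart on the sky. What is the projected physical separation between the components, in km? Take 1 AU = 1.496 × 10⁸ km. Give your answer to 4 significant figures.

d = 1/p = 1/0.006070″ = 164.74 pc.
At distance d (pc), an angle of θ arcsec spans θ·d AU: s = 2.86 × 164.74 = 471.16 AU.
= 471.16 × 1.496 × 10⁸ km = 7.0486 × 10^10 km.

7.049 × 10^10 km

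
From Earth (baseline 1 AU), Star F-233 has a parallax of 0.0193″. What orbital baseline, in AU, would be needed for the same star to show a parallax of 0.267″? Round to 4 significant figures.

Parallax scales linearly with baseline: p ∝ B, so B = p_target / p_Earth × 1 AU.
B = 0.267 / 0.0193 = 13.834 AU.

13.83 AU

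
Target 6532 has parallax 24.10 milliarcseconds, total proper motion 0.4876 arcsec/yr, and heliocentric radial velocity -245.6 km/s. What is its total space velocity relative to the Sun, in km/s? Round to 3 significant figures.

264 km/s

d = 1/p = 1/0.02410″ = 41.494 pc.
v_t = 4.740 μ d = 4.740 × 0.4876 × 41.494 = 95.902 km/s.
v = √(v_r² + v_t²) = √((-245.6)² + 95.902²) = √69516.6 = 263.66 km/s.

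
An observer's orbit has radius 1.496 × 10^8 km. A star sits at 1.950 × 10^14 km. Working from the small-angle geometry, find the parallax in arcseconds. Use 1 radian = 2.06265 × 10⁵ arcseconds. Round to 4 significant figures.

θ ≈ B/d = (1.496 × 10^8) / (1.950 × 10^14) = 7.6718 × 10^-7 rad.
In arcseconds: 7.6718 × 10^-7 × 206265 = 0.15824″.

0.1582 arcsec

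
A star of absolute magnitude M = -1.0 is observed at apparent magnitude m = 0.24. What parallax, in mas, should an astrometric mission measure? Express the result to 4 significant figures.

m − M = 0.24 − (-1.0) = 1.24.
d = 10^((m−M)/5 + 1) = 10^1.248 = 17.701 pc.
p = 1/d = 1/17.701 = 0.056494 arcsec = 56.494 mas.

56.49 mas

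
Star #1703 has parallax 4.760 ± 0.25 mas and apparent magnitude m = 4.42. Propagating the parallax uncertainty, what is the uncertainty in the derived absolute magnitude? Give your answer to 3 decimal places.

M = m − 5 log₁₀ d + 5 = m + 5 log₁₀ p + 5, so ∂M/∂p = 5/(p ln 10).
σ_M = (5/ln 10) · (σ_p/p) = 2.1715 × 0.25/4.760 = 2.1715 × 0.052521 = 0.11405.

σ_M = 0.114 mag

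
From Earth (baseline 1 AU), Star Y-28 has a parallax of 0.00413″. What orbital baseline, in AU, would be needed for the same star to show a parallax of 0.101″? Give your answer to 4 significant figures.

24.46 AU

Parallax scales linearly with baseline: p ∝ B, so B = p_target / p_Earth × 1 AU.
B = 0.101 / 0.00413 = 24.455 AU.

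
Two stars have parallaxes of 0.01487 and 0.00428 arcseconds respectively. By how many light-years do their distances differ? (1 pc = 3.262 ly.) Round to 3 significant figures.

d_A = 1/0.01487″ = 67.249 pc; d_B = 1/0.004280″ = 233.64 pc.
|d_B − d_A| = |233.64 − 67.249| = 166.39 pc = 166.39 × 3.262 ly = 542.76 ly.

543 ly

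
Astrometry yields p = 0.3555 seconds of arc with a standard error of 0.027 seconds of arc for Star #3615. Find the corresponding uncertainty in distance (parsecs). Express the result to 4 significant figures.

0.2136 pc

d = 1/p, so σ_d = σ_p / p².
σ_d = 0.0270 / (0.3555)² = 0.0270 / 0.12638 = 0.21364 pc.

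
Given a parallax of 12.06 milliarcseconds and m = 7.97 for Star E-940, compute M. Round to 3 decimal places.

M = 3.377

d = 1/p = 1/0.01206″ = 82.919 pc.
m − M = 5 log₁₀(82.919) − 5 = 9.5933 − 5 = 4.5933.
M = m − (m − M) = 7.97 − 4.5933 = 3.377.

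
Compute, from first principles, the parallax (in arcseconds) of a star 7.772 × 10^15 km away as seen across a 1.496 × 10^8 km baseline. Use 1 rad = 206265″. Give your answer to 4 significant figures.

0.003970 arcsec

θ ≈ B/d = (1.496 × 10^8) / (7.772 × 10^15) = 1.9249 × 10^-8 rad.
In arcseconds: 1.9249 × 10^-8 × 206265 = 0.0039704″.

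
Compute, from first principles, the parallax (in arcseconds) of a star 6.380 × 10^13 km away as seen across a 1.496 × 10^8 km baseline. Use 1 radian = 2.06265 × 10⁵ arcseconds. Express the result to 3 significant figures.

0.484 arcsec

θ ≈ B/d = (1.496 × 10^8) / (6.380 × 10^13) = 2.3448 × 10^-6 rad.
In arcseconds: 2.3448 × 10^-6 × 206265 = 0.48365″.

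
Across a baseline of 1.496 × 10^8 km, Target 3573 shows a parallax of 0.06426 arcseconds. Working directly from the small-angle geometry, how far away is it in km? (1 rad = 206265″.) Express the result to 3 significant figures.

4.80 × 10^14 km

θ = 0.06426″ = 0.06426/206265 = 3.1154 × 10^-7 rad.
d = B/θ = (1.496 × 10^8) / (3.1154 × 10^-7) = 4.8020 × 10^14 km.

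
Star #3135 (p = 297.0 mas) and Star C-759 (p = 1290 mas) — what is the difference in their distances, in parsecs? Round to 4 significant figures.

2.592 pc

d_A = 1/0.2970″ = 3.367 pc; d_B = 1/1.290″ = 0.77519 pc.
|d_B − d_A| = |0.77519 − 3.367| = 2.5918 pc.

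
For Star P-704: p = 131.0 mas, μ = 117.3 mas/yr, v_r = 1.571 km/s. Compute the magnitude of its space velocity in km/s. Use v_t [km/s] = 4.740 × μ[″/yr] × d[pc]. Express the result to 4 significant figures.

4.526 km/s

d = 1/p = 1/0.1310″ = 7.6336 pc.
μ = 117.3 mas/yr = 0.1173 ″/yr.
v_t = 4.740 μ d = 4.740 × 0.1173 × 7.6336 = 4.2443 km/s.
v = √(v_r² + v_t²) = √(1.571² + 4.2443²) = √20.4821 = 4.5257 km/s.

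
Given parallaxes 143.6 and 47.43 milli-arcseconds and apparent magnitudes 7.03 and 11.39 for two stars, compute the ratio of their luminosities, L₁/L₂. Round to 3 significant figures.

d₁ = 1/p₁ = 1/0.1436″ = 6.9638 pc; d₂ = 1/p₂ = 1/0.04743″ = 21.084 pc.
M₁ = m₁ − 5 log₁₀ d₁ + 5 = 7.03 − 4.2142 + 5 = 7.8158.
M₂ = 11.39 − 6.6198 + 5 = 9.7702.
L₁/L₂ = 10^(0.4(M₂ − M₁)) = 10^(0.4 × 1.9544) = 10^0.78176 = 6.0501.

L₁/L₂ = 6.05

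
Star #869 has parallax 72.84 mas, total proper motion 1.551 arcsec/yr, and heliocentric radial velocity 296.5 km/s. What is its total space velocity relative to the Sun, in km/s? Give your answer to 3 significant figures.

d = 1/p = 1/0.07284″ = 13.729 pc.
v_t = 4.740 μ d = 4.740 × 1.551 × 13.729 = 100.93 km/s.
v = √(v_r² + v_t²) = √(296.5² + 100.93²) = √98099.1 = 313.21 km/s.

313 km/s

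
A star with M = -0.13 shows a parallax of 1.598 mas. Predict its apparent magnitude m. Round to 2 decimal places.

d = 1/p = 1/0.001598″ = 625.78 pc.
m − M = 5 log₁₀ d − 5 = 5 log₁₀(625.78) − 5 = 13.9821 − 5 = 8.9821.
m = M + (m − M) = -0.13 + 8.9821 = 8.85.

m = 8.85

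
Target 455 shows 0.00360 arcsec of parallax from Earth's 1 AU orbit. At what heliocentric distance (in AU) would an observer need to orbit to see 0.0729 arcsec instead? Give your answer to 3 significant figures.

Parallax scales linearly with baseline: p ∝ B, so B = p_target / p_Earth × 1 AU.
B = 0.0729 / 0.00360 = 20.25 AU.

20.3 AU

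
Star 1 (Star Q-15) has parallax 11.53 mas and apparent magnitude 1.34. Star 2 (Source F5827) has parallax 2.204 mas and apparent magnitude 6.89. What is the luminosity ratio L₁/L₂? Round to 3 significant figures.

d₁ = 1/p₁ = 1/0.01153″ = 86.73 pc; d₂ = 1/p₂ = 1/0.002204″ = 453.72 pc.
M₁ = m₁ − 5 log₁₀ d₁ + 5 = 1.34 − 9.6908 + 5 = -3.3508.
M₂ = 6.89 − 13.2839 + 5 = -1.3939.
L₁/L₂ = 10^(0.4(M₂ − M₁)) = 10^(0.4 × 1.9569) = 10^0.78276 = 6.064.

L₁/L₂ = 6.06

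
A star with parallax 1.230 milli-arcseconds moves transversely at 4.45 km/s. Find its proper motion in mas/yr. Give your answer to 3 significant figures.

1.15 mas/yr

d = 1/p = 1/0.001230″ = 813.01 pc.
μ = v_t / (4.74 d) = 4.45 / (4.74 × 813.01) = 4.45 / 3853.7 = 0.0011547 ″/yr = 1.1547 mas/yr.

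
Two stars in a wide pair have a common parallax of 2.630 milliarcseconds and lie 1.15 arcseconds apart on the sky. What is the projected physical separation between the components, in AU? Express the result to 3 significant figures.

437 AU

d = 1/p = 1/0.002630″ = 380.23 pc.
At distance d (pc), an angle of θ arcsec spans θ·d AU: s = 1.15 × 380.23 = 437.26 AU.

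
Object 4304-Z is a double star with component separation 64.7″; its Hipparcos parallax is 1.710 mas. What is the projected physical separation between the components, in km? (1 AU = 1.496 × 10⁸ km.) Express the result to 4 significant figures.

5.660 × 10^12 km

d = 1/p = 1/0.001710″ = 584.8 pc.
At distance d (pc), an angle of θ arcsec spans θ·d AU: s = 64.7 × 584.8 = 37837 AU.
= 37837 × 1.496 × 10⁸ km = 5.6604 × 10^12 km.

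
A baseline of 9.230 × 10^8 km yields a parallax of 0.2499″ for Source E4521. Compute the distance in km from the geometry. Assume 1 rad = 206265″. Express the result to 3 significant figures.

θ = 0.2499″ = 0.2499/206265 = 1.2115 × 10^-6 rad.
d = B/θ = (9.230 × 10^8) / (1.2115 × 10^-6) = 7.6187 × 10^14 km.

7.62 × 10^14 km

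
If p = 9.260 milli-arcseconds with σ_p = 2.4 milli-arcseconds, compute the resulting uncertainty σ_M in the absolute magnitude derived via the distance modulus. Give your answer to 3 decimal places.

M = m − 5 log₁₀ d + 5 = m + 5 log₁₀ p + 5, so ∂M/∂p = 5/(p ln 10).
σ_M = (5/ln 10) · (σ_p/p) = 2.1715 × 2.4/9.260 = 2.1715 × 0.25918 = 0.56281.

σ_M = 0.563 mag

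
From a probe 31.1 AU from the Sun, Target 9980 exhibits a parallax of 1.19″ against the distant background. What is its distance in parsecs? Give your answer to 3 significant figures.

With baseline B (in AU) and parallax p (in arcsec), d = B/p parsecs.
d = 31.1 / 1.19 = 26.134 pc.

26.1 pc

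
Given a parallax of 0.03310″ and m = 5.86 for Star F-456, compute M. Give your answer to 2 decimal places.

M = 3.46

d = 1/p = 1/0.03310″ = 30.211 pc.
m − M = 5 log₁₀(30.211) − 5 = 7.4008 − 5 = 2.4008.
M = m − (m − M) = 5.86 − 2.4008 = 3.46.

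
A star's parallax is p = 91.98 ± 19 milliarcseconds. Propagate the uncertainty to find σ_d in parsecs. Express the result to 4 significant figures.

d = 1/p, so σ_d = σ_p / p².
σ_d = 0.0190 / (0.09198)² = 0.0190 / 0.0084603 = 2.2458 pc.

2.246 pc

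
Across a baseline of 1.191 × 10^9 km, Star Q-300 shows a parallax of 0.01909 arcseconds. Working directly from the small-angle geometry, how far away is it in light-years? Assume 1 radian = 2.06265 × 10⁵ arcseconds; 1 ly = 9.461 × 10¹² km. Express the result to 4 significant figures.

1360 ly

θ = 0.01909″ = 0.01909/206265 = 9.2551 × 10^-8 rad.
d = B/θ = (1.191 × 10^9) / (9.2551 × 10^-8) = 1.2869 × 10^16 km = (1.2869 × 10^16) / (9.461 × 10^12) ly = 1360.2 ly.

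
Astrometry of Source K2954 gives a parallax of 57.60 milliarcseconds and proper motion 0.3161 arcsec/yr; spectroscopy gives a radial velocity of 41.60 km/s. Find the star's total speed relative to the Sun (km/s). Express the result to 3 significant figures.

49.1 km/s

d = 1/p = 1/0.05760″ = 17.361 pc.
v_t = 4.740 μ d = 4.740 × 0.3161 × 17.361 = 26.012 km/s.
v = √(v_r² + v_t²) = √(41.60² + 26.012²) = √2407.18 = 49.063 km/s.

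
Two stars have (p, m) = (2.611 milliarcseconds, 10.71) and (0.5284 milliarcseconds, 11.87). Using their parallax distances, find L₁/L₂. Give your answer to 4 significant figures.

L₁/L₂ = 0.1192

d₁ = 1/p₁ = 1/0.002611″ = 383 pc; d₂ = 1/p₂ = 1/0.0005284″ = 1892.5 pc.
M₁ = m₁ − 5 log₁₀ d₁ + 5 = 10.71 − 12.9160 + 5 = 2.7940.
M₂ = 11.87 − 16.3852 + 5 = 0.4848.
L₁/L₂ = 10^(0.4(M₂ − M₁)) = 10^(0.4 × (-2.3092)) = 10^(-0.92368) = 0.11921.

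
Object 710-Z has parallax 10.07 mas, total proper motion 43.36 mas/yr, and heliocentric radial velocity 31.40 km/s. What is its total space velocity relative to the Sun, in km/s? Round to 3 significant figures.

d = 1/p = 1/0.01007″ = 99.305 pc.
μ = 43.36 mas/yr = 0.04336 ″/yr.
v_t = 4.740 μ d = 4.740 × 0.04336 × 99.305 = 20.41 km/s.
v = √(v_r² + v_t²) = √(31.40² + 20.41²) = √1402.53 = 37.45 km/s.

37.5 km/s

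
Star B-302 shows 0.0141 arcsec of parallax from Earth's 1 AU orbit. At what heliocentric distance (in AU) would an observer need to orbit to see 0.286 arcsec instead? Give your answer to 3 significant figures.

Parallax scales linearly with baseline: p ∝ B, so B = p_target / p_Earth × 1 AU.
B = 0.286 / 0.0141 = 20.284 AU.

20.3 AU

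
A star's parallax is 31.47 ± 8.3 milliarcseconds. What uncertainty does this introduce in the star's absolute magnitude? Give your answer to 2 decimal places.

M = m − 5 log₁₀ d + 5 = m + 5 log₁₀ p + 5, so ∂M/∂p = 5/(p ln 10).
σ_M = (5/ln 10) · (σ_p/p) = 2.1715 × 8.3/31.47 = 2.1715 × 0.26374 = 0.57271.

σ_M = 0.57 mag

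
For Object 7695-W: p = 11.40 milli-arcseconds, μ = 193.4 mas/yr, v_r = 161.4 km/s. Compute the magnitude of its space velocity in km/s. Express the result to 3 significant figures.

d = 1/p = 1/0.01140″ = 87.719 pc.
μ = 193.4 mas/yr = 0.1934 ″/yr.
v_t = 4.740 μ d = 4.740 × 0.1934 × 87.719 = 80.413 km/s.
v = √(v_r² + v_t²) = √(161.4² + 80.413²) = √32516.2 = 180.32 km/s.

180 km/s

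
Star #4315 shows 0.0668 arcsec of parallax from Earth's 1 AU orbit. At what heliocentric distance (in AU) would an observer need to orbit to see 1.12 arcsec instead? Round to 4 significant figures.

16.77 AU

Parallax scales linearly with baseline: p ∝ B, so B = p_target / p_Earth × 1 AU.
B = 1.12 / 0.0668 = 16.766 AU.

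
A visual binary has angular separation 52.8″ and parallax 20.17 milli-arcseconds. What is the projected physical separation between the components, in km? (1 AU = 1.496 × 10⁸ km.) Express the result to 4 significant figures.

3.916 × 10^11 km

d = 1/p = 1/0.02017″ = 49.579 pc.
At distance d (pc), an angle of θ arcsec spans θ·d AU: s = 52.8 × 49.579 = 2617.8 AU.
= 2617.8 × 1.496 × 10⁸ km = 3.9162 × 10^11 km.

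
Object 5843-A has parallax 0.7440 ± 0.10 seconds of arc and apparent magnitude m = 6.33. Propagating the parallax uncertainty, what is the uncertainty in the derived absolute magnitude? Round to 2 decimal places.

σ_M = 0.29 mag

M = m − 5 log₁₀ d + 5 = m + 5 log₁₀ p + 5, so ∂M/∂p = 5/(p ln 10).
σ_M = (5/ln 10) · (σ_p/p) = 2.1715 × 0.10/0.7440 = 2.1715 × 0.13441 = 0.29187.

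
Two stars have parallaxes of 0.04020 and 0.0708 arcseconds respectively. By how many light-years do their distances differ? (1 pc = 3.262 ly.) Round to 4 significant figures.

d_A = 1/0.04020″ = 24.876 pc; d_B = 1/0.07080″ = 14.124 pc.
|d_B − d_A| = |14.124 − 24.876| = 10.752 pc = 10.752 × 3.262 ly = 35.073 ly.

35.07 ly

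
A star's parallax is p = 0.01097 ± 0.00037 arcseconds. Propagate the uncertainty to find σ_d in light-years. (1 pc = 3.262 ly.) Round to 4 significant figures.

10.03 ly

d = 1/p, so σ_d = σ_p / p².
σ_d = 0.000370 / (0.01097)² = 0.000370 / 0.00012034 = 3.0746 pc = 3.0746 × 3.262 ly = 10.029 ly.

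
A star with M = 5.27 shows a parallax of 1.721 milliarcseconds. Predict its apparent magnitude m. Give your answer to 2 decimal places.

m = 14.09

d = 1/p = 1/0.001721″ = 581.06 pc.
m − M = 5 log₁₀ d − 5 = 5 log₁₀(581.06) − 5 = 13.8211 − 5 = 8.8211.
m = M + (m − M) = 5.27 + 8.8211 = 14.09.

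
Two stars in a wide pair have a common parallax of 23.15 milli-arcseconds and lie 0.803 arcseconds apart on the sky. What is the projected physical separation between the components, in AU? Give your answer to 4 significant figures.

34.69 AU

d = 1/p = 1/0.02315″ = 43.197 pc.
At distance d (pc), an angle of θ arcsec spans θ·d AU: s = 0.803 × 43.197 = 34.687 AU.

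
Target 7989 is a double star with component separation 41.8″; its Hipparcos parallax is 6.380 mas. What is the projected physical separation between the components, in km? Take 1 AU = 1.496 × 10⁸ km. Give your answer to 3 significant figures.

9.80 × 10^11 km

d = 1/p = 1/0.006380″ = 156.74 pc.
At distance d (pc), an angle of θ arcsec spans θ·d AU: s = 41.8 × 156.74 = 6551.7 AU.
= 6551.7 × 1.496 × 10⁸ km = 9.8013 × 10^11 km.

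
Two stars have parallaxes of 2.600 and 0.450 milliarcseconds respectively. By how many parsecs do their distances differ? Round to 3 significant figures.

1840 pc

d_A = 1/0.002600″ = 384.62 pc; d_B = 1/0.0004500″ = 2222.2 pc.
|d_B − d_A| = |2222.2 − 384.62| = 1837.6 pc.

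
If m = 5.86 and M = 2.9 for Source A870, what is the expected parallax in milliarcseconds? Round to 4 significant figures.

25.59 mas

m − M = 5.86 − 2.9 = 2.96.
d = 10^((m−M)/5 + 1) = 10^1.592 = 39.084 pc.
p = 1/d = 1/39.084 = 0.025586 arcsec = 25.586 mas.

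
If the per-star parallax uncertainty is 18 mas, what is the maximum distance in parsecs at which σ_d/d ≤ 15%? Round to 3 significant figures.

8.33 pc

σ_d/d = σ_p/p, so the condition is σ_p/p ≤ 0.15, i.e. p ≥ σ_p/0.15.
p_min = 18/0.15 = 120 mas = 0.12 arcsec.
d_max = 1/p_min = 1/0.12 = 8.3333 pc.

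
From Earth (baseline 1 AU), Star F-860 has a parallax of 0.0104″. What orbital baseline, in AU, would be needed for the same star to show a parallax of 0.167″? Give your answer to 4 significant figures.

Parallax scales linearly with baseline: p ∝ B, so B = p_target / p_Earth × 1 AU.
B = 0.167 / 0.0104 = 16.058 AU.

16.06 AU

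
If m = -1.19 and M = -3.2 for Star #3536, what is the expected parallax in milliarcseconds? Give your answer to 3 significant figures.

39.6 mas

m − M = -1.19 − (-3.2) = 2.01.
d = 10^((m−M)/5 + 1) = 10^1.402 = 25.235 pc.
p = 1/d = 1/25.235 = 0.039628 arcsec = 39.628 mas.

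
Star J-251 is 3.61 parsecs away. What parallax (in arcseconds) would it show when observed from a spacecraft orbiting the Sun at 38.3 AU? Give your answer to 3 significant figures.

p (arcsec) = B (AU) / d (pc).
p = 38.3 / 3.61 = 10.609 arcsec.

10.6 arcsec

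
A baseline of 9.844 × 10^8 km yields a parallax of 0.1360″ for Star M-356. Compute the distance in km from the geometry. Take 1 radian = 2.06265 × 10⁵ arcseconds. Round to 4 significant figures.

θ = 0.1360″ = 0.1360/206265 = 6.5935 × 10^-7 rad.
d = B/θ = (9.844 × 10^8) / (6.5935 × 10^-7) = 1.4930 × 10^15 km.

1.493 × 10^15 km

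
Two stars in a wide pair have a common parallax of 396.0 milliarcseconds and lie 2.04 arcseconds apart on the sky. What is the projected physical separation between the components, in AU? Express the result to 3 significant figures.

5.15 AU

d = 1/p = 1/0.3960″ = 2.5253 pc.
At distance d (pc), an angle of θ arcsec spans θ·d AU: s = 2.04 × 2.5253 = 5.1516 AU.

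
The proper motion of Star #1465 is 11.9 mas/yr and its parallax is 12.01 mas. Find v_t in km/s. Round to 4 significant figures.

d = 1/p = 1/0.01201″ = 83.264 pc.
μ = 11.9 mas/yr = 0.0119 ″/yr.
v_t = 4.74 × μ × d = 4.74 × 0.0119 × 83.264 = 4.6966 km/s.

4.697 km/s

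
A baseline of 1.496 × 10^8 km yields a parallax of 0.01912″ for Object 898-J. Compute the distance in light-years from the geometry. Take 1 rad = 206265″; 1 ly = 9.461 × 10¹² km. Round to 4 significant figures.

170.6 ly

θ = 0.01912″ = 0.01912/206265 = 9.2696 × 10^-8 rad.
d = B/θ = (1.496 × 10^8) / (9.2696 × 10^-8) = 1.6139 × 10^15 km = (1.6139 × 10^15) / (9.461 × 10^12) ly = 170.58 ly.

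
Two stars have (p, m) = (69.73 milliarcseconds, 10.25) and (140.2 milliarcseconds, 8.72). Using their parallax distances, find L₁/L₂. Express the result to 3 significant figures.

d₁ = 1/p₁ = 1/0.06973″ = 14.341 pc; d₂ = 1/p₂ = 1/0.1402″ = 7.1327 pc.
M₁ = m₁ − 5 log₁₀ d₁ + 5 = 10.25 − 5.7829 + 5 = 9.4671.
M₂ = 8.72 − 4.2663 + 5 = 9.4537.
L₁/L₂ = 10^(0.4(M₂ − M₁)) = 10^(0.4 × (-0.0134)) = 10^(-0.00536) = 0.98773.

L₁/L₂ = 0.988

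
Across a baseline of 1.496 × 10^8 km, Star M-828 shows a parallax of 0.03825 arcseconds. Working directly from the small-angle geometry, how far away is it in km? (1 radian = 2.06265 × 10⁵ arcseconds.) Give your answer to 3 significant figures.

θ = 0.03825″ = 0.03825/206265 = 1.8544 × 10^-7 rad.
d = B/θ = (1.496 × 10^8) / (1.8544 × 10^-7) = 8.0673 × 10^14 km.

8.07 × 10^14 km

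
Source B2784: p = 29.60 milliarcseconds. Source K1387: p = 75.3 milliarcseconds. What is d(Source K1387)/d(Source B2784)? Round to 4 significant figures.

Since d = 1/p, d_B/d_A = p_A/p_B.
= 29.60 / 75.3 = 0.39309.

0.3931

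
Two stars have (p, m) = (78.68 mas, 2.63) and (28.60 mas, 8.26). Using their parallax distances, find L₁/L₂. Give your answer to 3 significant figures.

L₁/L₂ = 23.6

d₁ = 1/p₁ = 1/0.07868″ = 12.71 pc; d₂ = 1/p₂ = 1/0.02860″ = 34.965 pc.
M₁ = m₁ − 5 log₁₀ d₁ + 5 = 2.63 − 5.5207 + 5 = 2.1093.
M₂ = 8.26 − 7.7182 + 5 = 5.5418.
L₁/L₂ = 10^(0.4(M₂ − M₁)) = 10^(0.4 × 3.4325) = 10^1.37300 = 23.605.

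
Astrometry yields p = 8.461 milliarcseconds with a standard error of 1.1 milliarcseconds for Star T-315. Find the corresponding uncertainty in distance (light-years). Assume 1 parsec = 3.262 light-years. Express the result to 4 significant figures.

d = 1/p, so σ_d = σ_p / p².
σ_d = 0.00110 / (0.008461)² = 0.00110 / 0.000071589 = 15.365 pc = 15.365 × 3.262 ly = 50.121 ly.

50.12 ly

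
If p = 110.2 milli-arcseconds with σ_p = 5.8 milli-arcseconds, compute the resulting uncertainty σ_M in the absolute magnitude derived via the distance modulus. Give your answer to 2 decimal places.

σ_M = 0.11 mag

M = m − 5 log₁₀ d + 5 = m + 5 log₁₀ p + 5, so ∂M/∂p = 5/(p ln 10).
σ_M = (5/ln 10) · (σ_p/p) = 2.1715 × 5.8/110.2 = 2.1715 × 0.052632 = 0.11429.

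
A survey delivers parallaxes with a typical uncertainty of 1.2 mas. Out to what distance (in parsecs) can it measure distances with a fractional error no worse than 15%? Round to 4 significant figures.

σ_d/d = σ_p/p, so the condition is σ_p/p ≤ 0.15, i.e. p ≥ σ_p/0.15.
p_min = 1.2/0.15 = 8 mas = 0.008 arcsec.
d_max = 1/p_min = 1/0.008 = 125 pc.

125.0 pc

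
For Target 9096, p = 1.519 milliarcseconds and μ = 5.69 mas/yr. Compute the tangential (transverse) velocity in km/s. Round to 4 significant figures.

17.76 km/s

d = 1/p = 1/0.001519″ = 658.33 pc.
μ = 5.69 mas/yr = 0.00569 ″/yr.
v_t = 4.74 × μ × d = 4.74 × 0.00569 × 658.33 = 17.756 km/s.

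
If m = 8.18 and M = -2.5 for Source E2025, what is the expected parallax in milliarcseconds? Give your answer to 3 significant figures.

m − M = 8.18 − (-2.5) = 10.68.
d = 10^((m−M)/5 + 1) = 10^3.136 = 1367.7 pc.
p = 1/d = 1/1367.7 = 0.00073115 arcsec = 0.73115 mas.

0.731 mas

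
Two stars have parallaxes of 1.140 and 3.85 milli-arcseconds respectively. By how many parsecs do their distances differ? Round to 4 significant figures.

617.5 pc

d_A = 1/0.001140″ = 877.19 pc; d_B = 1/0.003850″ = 259.74 pc.
|d_B − d_A| = |259.74 − 877.19| = 617.45 pc.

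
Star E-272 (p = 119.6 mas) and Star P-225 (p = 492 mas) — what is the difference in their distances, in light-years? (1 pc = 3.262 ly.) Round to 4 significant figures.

d_A = 1/0.1196″ = 8.3612 pc; d_B = 1/0.4920″ = 2.0325 pc.
|d_B − d_A| = |2.0325 − 8.3612| = 6.3287 pc = 6.3287 × 3.262 ly = 20.644 ly.

20.64 ly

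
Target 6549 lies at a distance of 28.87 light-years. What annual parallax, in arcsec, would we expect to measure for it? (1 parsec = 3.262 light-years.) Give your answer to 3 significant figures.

d = 28.87 ly ÷ 3.262 = 8.8504 pc.
p = 1/d = 1/8.8504 = 0.11299 arcsec.

0.113 arcsec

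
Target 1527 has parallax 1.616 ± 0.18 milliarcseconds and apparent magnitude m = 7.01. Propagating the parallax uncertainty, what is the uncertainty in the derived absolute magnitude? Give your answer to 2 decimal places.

σ_M = 0.24 mag

M = m − 5 log₁₀ d + 5 = m + 5 log₁₀ p + 5, so ∂M/∂p = 5/(p ln 10).
σ_M = (5/ln 10) · (σ_p/p) = 2.1715 × 0.18/1.616 = 2.1715 × 0.11139 = 0.24188.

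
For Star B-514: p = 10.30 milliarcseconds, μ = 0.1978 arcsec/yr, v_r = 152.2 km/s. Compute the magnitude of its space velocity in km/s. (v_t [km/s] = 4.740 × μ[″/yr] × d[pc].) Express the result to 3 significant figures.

177 km/s

d = 1/p = 1/0.01030″ = 97.087 pc.
v_t = 4.740 μ d = 4.740 × 0.1978 × 97.087 = 91.026 km/s.
v = √(v_r² + v_t²) = √(152.2² + 91.026²) = √31450.6 = 177.34 km/s.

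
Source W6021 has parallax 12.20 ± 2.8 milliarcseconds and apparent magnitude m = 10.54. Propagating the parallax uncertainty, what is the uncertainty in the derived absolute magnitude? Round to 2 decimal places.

σ_M = 0.50 mag

M = m − 5 log₁₀ d + 5 = m + 5 log₁₀ p + 5, so ∂M/∂p = 5/(p ln 10).
σ_M = (5/ln 10) · (σ_p/p) = 2.1715 × 2.8/12.20 = 2.1715 × 0.22951 = 0.49838.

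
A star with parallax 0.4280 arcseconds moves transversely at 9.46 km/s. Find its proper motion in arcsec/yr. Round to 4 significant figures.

0.8542 arcsec/yr

d = 1/p = 1/0.4280″ = 2.3364 pc.
μ = v_t / (4.74 d) = 9.46 / (4.74 × 2.3364) = 9.46 / 11.075 = 0.85418 ″/yr.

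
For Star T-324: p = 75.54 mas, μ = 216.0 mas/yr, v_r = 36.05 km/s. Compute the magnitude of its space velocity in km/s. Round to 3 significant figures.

38.5 km/s

d = 1/p = 1/0.07554″ = 13.238 pc.
μ = 216.0 mas/yr = 0.2160 ″/yr.
v_t = 4.740 μ d = 4.740 × 0.2160 × 13.238 = 13.554 km/s.
v = √(v_r² + v_t²) = √(36.05² + 13.554²) = √1483.31 = 38.514 km/s.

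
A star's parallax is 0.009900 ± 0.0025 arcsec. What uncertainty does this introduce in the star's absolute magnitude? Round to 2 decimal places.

M = m − 5 log₁₀ d + 5 = m + 5 log₁₀ p + 5, so ∂M/∂p = 5/(p ln 10).
σ_M = (5/ln 10) · (σ_p/p) = 2.1715 × 0.0025/0.009900 = 2.1715 × 0.25253 = 0.54837.

σ_M = 0.55 mag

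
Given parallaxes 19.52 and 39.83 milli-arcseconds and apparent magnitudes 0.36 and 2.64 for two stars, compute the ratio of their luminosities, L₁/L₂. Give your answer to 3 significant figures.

L₁/L₂ = 34.0

d₁ = 1/p₁ = 1/0.01952″ = 51.23 pc; d₂ = 1/p₂ = 1/0.03983″ = 25.107 pc.
M₁ = m₁ − 5 log₁₀ d₁ + 5 = 0.36 − 8.5476 + 5 = -3.1876.
M₂ = 2.64 − 6.9990 + 5 = 0.6410.
L₁/L₂ = 10^(0.4(M₂ − M₁)) = 10^(0.4 × 3.8286) = 10^1.53144 = 33.997.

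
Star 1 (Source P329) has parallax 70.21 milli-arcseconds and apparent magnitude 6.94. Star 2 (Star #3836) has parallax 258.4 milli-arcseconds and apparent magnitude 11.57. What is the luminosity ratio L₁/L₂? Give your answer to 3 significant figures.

d₁ = 1/p₁ = 1/0.07021″ = 14.243 pc; d₂ = 1/p₂ = 1/0.2584″ = 3.87 pc.
M₁ = m₁ − 5 log₁₀ d₁ + 5 = 6.94 − 5.7680 + 5 = 6.1720.
M₂ = 11.57 − 2.9386 + 5 = 13.6314.
L₁/L₂ = 10^(0.4(M₂ − M₁)) = 10^(0.4 × 7.4594) = 10^2.98376 = 963.3.

L₁/L₂ = 963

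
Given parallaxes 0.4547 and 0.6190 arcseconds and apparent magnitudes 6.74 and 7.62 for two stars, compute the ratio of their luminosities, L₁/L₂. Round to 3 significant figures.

d₁ = 1/p₁ = 1/0.4547″ = 2.1993 pc; d₂ = 1/p₂ = 1/0.6190″ = 1.6155 pc.
M₁ = m₁ − 5 log₁₀ d₁ + 5 = 6.74 − 1.7114 + 5 = 10.0286.
M₂ = 7.62 − 1.0415 + 5 = 11.5785.
L₁/L₂ = 10^(0.4(M₂ − M₁)) = 10^(0.4 × 1.5499) = 10^0.61996 = 4.1683.

L₁/L₂ = 4.17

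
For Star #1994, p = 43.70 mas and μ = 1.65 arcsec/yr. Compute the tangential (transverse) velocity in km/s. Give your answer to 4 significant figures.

d = 1/p = 1/0.04370″ = 22.883 pc.
v_t = 4.74 × μ × d = 4.74 × 1.65 × 22.883 = 178.97 km/s.

179.0 km/s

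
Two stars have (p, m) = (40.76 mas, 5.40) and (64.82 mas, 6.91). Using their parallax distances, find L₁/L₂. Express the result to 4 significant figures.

d₁ = 1/p₁ = 1/0.04076″ = 24.534 pc; d₂ = 1/p₂ = 1/0.06482″ = 15.427 pc.
M₁ = m₁ − 5 log₁₀ d₁ + 5 = 5.40 − 6.9488 + 5 = 3.4512.
M₂ = 6.91 − 5.9414 + 5 = 5.9686.
L₁/L₂ = 10^(0.4(M₂ − M₁)) = 10^(0.4 × 2.5174) = 10^1.00696 = 10.162.

L₁/L₂ = 10.16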